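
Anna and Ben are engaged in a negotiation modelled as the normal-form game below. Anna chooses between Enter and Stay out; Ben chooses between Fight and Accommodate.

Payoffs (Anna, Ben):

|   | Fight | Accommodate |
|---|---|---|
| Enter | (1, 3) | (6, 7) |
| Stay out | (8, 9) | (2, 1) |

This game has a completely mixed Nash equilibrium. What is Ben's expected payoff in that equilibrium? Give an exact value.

5

First find x, the probability Anna plays Enter, from Ben's indifference between Fight and Accommodate: 3x + 9(1−x) = 7x + (1−x), giving x = 2/3.
Since Ben is indifferent in equilibrium, Ben's expected payoff equals the payoff from either column against (2/3, 1/3). Using Fight: 3(2/3) + 9(1/3) = 5.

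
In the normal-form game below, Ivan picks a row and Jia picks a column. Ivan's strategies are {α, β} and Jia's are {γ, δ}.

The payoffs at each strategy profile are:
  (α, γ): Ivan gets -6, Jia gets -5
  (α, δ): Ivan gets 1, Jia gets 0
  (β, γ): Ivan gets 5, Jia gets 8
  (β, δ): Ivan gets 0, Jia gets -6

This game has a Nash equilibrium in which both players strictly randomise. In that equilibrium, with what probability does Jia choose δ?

11/12

Let q be the probability that Jia plays γ. In a completely mixed equilibrium, Ivan must be indifferent between α and β.
Ivan's expected payoff from α is −6q + (1−q); from β it is 5q.
Setting these equal: −7q + 1 = 5q, so q = 1/12.
Therefore Jia plays δ with probability 1 − 1/12 = 11/12.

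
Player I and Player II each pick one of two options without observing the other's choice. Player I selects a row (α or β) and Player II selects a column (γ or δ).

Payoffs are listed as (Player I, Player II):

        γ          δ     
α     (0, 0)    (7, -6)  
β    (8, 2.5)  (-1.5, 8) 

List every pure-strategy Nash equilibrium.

(α, γ): Player I prefers β (8 > 0) — not an equilibrium.
(α, δ): Player II prefers γ (0 > -6) — not an equilibrium.
(β, γ): Player II prefers δ (8 > 2.5) — not an equilibrium.
(β, δ): Player I prefers α (7 > -1.5) — not an equilibrium.

none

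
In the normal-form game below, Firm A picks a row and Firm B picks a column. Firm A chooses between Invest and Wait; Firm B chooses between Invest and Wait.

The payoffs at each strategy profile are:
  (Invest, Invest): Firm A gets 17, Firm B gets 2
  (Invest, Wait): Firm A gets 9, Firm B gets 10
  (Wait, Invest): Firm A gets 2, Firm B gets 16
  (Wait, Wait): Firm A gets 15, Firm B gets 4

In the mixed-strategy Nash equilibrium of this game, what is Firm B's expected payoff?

38/5

First find p, the probability Firm A plays Invest, from Firm B's indifference between Invest and Wait: 2p + 16(1−p) = 10p + 4(1−p), giving p = 3/5.
Since Firm B is indifferent in equilibrium, Firm B's expected payoff equals the payoff from either column against (3/5, 2/5). Using Invest: 2(3/5) + 16(2/5) = 38/5.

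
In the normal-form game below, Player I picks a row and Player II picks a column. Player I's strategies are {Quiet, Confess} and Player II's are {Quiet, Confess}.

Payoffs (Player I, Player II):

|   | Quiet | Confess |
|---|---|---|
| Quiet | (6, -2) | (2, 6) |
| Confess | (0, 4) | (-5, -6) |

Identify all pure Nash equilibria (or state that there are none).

(Quiet, Confess)

(Quiet, Quiet): Player II prefers Confess (6 > -2) — not an equilibrium.
(Quiet, Confess): Player I gets 2 ≥ -5 from Confess, and Player II gets 6 ≥ -2 from Quiet — Nash equilibrium.
(Confess, Quiet): Player I prefers Quiet (6 > 0) — not an equilibrium.
(Confess, Confess): Player I prefers Quiet (2 > -5); Player II prefers Quiet (4 > -6) — not an equilibrium.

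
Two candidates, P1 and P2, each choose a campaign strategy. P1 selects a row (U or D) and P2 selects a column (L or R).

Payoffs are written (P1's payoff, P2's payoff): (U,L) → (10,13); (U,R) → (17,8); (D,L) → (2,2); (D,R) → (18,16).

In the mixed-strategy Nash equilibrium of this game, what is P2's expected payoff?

First find p, the probability P1 plays U, from P2's indifference between L and R: 13p + 2(1−p) = 8p + 16(1−p), giving p = 14/19.
Since P2 is indifferent in equilibrium, P2's expected payoff equals the payoff from either column against (14/19, 5/19). Using L: 13(14/19) + 2(5/19) = 192/19.

192/19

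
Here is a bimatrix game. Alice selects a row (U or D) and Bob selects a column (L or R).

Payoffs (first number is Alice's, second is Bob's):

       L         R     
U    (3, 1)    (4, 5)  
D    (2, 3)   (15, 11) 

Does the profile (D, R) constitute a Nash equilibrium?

At (D, R), Alice earns 15; switching to U would give 4, so Alice has no profitable deviation.
Bob earns 11; switching to L would give 3, so Bob has no profitable deviation.
Neither player can gain by a unilateral deviation, so this profile is a Nash equilibrium.

Yes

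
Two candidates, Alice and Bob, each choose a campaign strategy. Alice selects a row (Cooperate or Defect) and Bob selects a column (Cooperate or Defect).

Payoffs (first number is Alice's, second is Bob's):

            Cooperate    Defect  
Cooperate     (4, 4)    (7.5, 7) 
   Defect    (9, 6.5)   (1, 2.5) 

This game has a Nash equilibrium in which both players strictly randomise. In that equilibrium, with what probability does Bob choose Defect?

Let q be the probability that Bob plays Cooperate. In a completely mixed equilibrium, Alice must be indifferent between Cooperate and Defect.
Alice's expected payoff from Cooperate is 4q + 7.5(1−q); from Defect it is 9q + (1−q).
Setting these equal: −3.5q + 7.5 = 8q + 1, so q = 13/23.
Therefore Bob plays Defect with probability 1 − 13/23 = 10/23.

10/23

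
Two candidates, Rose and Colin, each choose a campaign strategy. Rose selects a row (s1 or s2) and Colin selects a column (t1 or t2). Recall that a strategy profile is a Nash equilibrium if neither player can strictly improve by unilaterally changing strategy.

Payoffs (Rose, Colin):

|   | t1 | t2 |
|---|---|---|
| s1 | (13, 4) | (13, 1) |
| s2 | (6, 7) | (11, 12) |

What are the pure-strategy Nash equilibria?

(s1, t1)

(s1, t1): Rose gets 13 ≥ 6 from s2, and Colin gets 4 ≥ 1 from t2 — Nash equilibrium.
(s1, t2): Colin prefers t1 (4 > 1) — not an equilibrium.
(s2, t1): Rose prefers s1 (13 > 6); Colin prefers t2 (12 > 7) — not an equilibrium.
(s2, t2): Rose prefers s1 (13 > 11) — not an equilibrium.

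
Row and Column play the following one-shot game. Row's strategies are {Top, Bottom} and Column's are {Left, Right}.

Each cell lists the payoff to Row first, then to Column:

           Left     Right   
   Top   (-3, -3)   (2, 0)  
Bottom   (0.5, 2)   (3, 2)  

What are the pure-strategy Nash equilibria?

(Top, Left): Row prefers Bottom (0.5 > -3); Column prefers Right (0 > -3) — not an equilibrium.
(Top, Right): Row prefers Bottom (3 > 2) — not an equilibrium.
(Bottom, Left): Row gets 0.5 ≥ -3 from Top, and Column gets 2 ≥ 2 from Right — Nash equilibrium.
(Bottom, Right): Row gets 3 ≥ 2 from Top, and Column gets 2 ≥ 2 from Left — Nash equilibrium.

(Bottom, Left) and (Bottom, Right)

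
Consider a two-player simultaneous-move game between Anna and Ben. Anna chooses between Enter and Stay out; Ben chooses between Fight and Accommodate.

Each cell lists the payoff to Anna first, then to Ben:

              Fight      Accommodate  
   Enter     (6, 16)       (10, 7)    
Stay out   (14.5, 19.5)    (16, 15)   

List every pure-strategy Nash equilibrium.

(Stay out, Fight)

(Enter, Fight): Anna prefers Stay out (14.5 > 6) — not an equilibrium.
(Enter, Accommodate): Anna prefers Stay out (16 > 10); Ben prefers Fight (16 > 7) — not an equilibrium.
(Stay out, Fight): Anna gets 14.5 ≥ 6 from Enter, and Ben gets 19.5 ≥ 15 from Accommodate — Nash equilibrium.
(Stay out, Accommodate): Ben prefers Fight (19.5 > 15) — not an equilibrium.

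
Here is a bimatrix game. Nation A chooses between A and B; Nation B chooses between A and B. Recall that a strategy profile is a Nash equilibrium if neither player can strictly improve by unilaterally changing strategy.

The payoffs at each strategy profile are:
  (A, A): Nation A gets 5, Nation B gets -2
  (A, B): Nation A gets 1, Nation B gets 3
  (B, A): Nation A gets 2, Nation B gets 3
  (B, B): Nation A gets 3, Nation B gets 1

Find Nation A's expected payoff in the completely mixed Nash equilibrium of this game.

13/5

First find y, the probability Nation B plays A, from Nation A's indifference between A and B: 5y + (1−y) = 2y + 3(1−y), giving y = 2/5.
Since Nation A is indifferent in equilibrium, Nation A's expected payoff equals the payoff from either row against (2/5, 3/5). Using A: 5(2/5) + (3/5) = 13/5.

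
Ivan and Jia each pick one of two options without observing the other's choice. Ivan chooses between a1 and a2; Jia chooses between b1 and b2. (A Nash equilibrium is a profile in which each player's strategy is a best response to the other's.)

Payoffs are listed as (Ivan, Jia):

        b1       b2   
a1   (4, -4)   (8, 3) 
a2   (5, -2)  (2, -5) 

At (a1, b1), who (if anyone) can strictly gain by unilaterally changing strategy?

Ivan at (a1, b1) earns 4; deviating to a2 yields 5 — a strict improvement.
Jia earns -4; deviating to b2 yields 3 — a strict improvement.
Both Ivan and Jia have strictly profitable deviations.

Both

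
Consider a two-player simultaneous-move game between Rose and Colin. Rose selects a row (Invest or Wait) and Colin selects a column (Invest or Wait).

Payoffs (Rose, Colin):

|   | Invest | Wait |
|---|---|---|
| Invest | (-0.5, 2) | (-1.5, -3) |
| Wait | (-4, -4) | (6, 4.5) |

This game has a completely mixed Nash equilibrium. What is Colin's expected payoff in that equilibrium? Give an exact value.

-2/9

First find x, the probability Rose plays Invest, from Colin's indifference between Invest and Wait: 2x − 4(1−x) = −3x + 4.5(1−x), giving x = 17/27.
Since Colin is indifferent in equilibrium, Colin's expected payoff equals the payoff from either column against (17/27, 10/27). Using Invest: 2(17/27) − 4(10/27) = -2/9.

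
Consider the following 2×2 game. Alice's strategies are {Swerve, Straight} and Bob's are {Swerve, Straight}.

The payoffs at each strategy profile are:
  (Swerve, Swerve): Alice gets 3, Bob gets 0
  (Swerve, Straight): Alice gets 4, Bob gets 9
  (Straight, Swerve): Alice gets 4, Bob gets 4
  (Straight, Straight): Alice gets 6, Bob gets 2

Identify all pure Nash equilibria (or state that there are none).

(Swerve, Swerve): Alice prefers Straight (4 > 3); Bob prefers Straight (9 > 0) — not an equilibrium.
(Swerve, Straight): Alice prefers Straight (6 > 4) — not an equilibrium.
(Straight, Swerve): Alice gets 4 ≥ 3 from Swerve, and Bob gets 4 ≥ 2 from Straight — Nash equilibrium.
(Straight, Straight): Bob prefers Swerve (4 > 2) — not an equilibrium.

(Straight, Swerve)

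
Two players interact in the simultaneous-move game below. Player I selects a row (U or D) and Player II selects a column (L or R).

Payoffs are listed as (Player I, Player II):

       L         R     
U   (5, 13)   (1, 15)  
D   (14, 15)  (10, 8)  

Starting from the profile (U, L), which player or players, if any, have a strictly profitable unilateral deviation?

Player I at (U, L) earns 5; deviating to D yields 14 — a strict improvement.
Player II earns 13; deviating to R yields 15 — a strict improvement.
Both Player I and Player II have strictly profitable deviations.

Both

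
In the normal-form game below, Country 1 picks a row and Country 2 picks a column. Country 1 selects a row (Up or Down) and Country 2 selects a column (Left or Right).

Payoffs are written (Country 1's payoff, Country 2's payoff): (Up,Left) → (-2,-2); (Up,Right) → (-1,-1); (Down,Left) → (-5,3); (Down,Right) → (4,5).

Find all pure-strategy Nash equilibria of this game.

(Up, Left): Country 2 prefers Right (-1 > -2) — not an equilibrium.
(Up, Right): Country 1 prefers Down (4 > -1) — not an equilibrium.
(Down, Left): Country 1 prefers Up (-2 > -5); Country 2 prefers Right (5 > 3) — not an equilibrium.
(Down, Right): Country 1 gets 4 ≥ -1 from Up, and Country 2 gets 5 ≥ 3 from Left — Nash equilibrium.

(Down, Right)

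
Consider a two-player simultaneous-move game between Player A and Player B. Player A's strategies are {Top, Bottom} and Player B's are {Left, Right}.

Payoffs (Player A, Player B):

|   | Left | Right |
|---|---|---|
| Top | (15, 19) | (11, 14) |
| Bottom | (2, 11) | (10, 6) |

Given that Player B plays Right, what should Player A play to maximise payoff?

Against Right, Player A earns 11 from Top and 10 from Bottom.
So Top is the best response.

Top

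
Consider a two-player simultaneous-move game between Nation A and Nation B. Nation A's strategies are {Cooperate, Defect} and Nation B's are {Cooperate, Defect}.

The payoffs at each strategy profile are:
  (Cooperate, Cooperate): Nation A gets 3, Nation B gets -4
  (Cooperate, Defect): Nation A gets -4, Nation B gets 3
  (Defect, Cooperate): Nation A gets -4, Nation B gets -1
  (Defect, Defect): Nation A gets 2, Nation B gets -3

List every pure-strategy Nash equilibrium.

(Cooperate, Cooperate): Nation B prefers Defect (3 > -4) — not an equilibrium.
(Cooperate, Defect): Nation A prefers Defect (2 > -4) — not an equilibrium.
(Defect, Cooperate): Nation A prefers Cooperate (3 > -4) — not an equilibrium.
(Defect, Defect): Nation B prefers Cooperate (-1 > -3) — not an equilibrium.

none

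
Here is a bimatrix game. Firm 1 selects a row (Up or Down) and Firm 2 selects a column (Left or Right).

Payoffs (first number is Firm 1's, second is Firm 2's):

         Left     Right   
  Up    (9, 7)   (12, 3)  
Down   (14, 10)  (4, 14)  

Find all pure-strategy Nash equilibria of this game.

none

(Up, Left): Firm 1 prefers Down (14 > 9) — not an equilibrium.
(Up, Right): Firm 2 prefers Left (7 > 3) — not an equilibrium.
(Down, Left): Firm 2 prefers Right (14 > 10) — not an equilibrium.
(Down, Right): Firm 1 prefers Up (12 > 4) — not an equilibrium.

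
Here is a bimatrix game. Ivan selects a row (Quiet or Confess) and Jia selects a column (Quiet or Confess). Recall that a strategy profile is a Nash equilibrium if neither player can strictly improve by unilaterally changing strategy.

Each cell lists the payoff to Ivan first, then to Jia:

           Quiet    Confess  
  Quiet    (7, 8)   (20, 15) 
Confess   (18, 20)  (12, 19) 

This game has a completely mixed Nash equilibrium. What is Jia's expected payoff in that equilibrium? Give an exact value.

37/2

First find p, the probability Ivan plays Quiet, from Jia's indifference between Quiet and Confess: 8p + 20(1−p) = 15p + 19(1−p), giving p = 1/8.
Since Jia is indifferent in equilibrium, Jia's expected payoff equals the payoff from either column against (1/8, 7/8). Using Quiet: 8(1/8) + 20(7/8) = 37/2.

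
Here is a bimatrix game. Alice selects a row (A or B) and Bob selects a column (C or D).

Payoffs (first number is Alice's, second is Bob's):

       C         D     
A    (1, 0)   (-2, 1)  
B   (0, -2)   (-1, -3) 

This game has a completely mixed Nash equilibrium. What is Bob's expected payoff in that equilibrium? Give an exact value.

-1

First find p, the probability Alice plays A, from Bob's indifference between C and D: −2(1−p) = p − 3(1−p), giving p = 1/2.
Since Bob is indifferent in equilibrium, Bob's expected payoff equals the payoff from either column against (1/2, 1/2). Using C: −2(1/2) = -1.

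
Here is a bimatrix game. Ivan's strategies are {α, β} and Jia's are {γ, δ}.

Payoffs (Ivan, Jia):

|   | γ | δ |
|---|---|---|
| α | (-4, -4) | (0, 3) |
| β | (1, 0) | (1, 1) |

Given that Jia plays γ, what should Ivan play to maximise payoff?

β

Against γ, Ivan earns -4 from α and 1 from β.
So β is the best response.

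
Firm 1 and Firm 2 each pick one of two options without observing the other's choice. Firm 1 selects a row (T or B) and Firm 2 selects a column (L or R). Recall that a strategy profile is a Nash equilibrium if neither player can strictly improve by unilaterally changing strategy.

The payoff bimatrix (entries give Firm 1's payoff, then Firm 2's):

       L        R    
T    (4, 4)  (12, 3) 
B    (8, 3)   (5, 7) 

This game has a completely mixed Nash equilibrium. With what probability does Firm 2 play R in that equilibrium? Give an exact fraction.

Let y be the probability that Firm 2 plays L. In a completely mixed equilibrium, Firm 1 must be indifferent between T and B.
Firm 1's expected payoff from T is 4y + 12(1−y); from B it is 8y + 5(1−y).
Setting these equal: −8y + 12 = 3y + 5, so y = 7/11.
Therefore Firm 2 plays R with probability 1 − 7/11 = 4/11.

4/11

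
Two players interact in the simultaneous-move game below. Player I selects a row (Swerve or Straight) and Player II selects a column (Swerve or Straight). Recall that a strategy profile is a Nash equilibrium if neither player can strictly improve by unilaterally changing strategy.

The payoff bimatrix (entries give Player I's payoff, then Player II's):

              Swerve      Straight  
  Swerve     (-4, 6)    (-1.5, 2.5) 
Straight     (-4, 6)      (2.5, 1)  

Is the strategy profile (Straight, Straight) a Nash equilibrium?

At (Straight, Straight), Player I earns 2.5; switching to Swerve would give -1.5, so Player I has no profitable deviation.
Player II earns 1; switching to Swerve would give 6, so Player II would deviate.
Since at least one player can profitably deviate, this is not a Nash equilibrium.

No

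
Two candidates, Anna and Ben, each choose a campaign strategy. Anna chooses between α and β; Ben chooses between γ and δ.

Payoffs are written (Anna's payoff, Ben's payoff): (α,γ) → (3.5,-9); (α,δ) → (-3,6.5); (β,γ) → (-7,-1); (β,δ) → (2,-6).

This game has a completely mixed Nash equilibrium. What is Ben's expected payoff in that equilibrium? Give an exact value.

-121/41

First find p, the probability Anna plays α, from Ben's indifference between γ and δ: −9p − (1−p) = 6.5p − 6(1−p), giving p = 10/41.
Since Ben is indifferent in equilibrium, Ben's expected payoff equals the payoff from either column against (10/41, 31/41). Using γ: −9(10/41) − (31/41) = -121/41.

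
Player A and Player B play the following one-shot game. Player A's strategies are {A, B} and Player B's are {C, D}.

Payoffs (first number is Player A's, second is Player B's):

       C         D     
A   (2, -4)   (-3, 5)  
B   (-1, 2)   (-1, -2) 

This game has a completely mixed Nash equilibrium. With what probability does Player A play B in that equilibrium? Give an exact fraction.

9/13

Let p be the probability that Player A plays A. In a completely mixed equilibrium, Player B must be indifferent between C and D.
Player B's expected payoff from C is −4p + 2(1−p); from D it is 5p − 2(1−p).
Setting these equal: −6p + 2 = 7p − 2, so p = 4/13.
Therefore Player A plays B with probability 1 − 4/13 = 9/13.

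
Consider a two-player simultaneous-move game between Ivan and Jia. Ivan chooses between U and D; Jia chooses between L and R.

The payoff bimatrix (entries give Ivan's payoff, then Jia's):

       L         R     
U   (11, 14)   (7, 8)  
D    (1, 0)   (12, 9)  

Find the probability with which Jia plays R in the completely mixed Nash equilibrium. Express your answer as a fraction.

2/3

Let q be the probability that Jia plays L. In a completely mixed equilibrium, Ivan must be indifferent between U and D.
Ivan's expected payoff from U is 11q + 7(1−q); from D it is q + 12(1−q).
Setting these equal: 4q + 7 = −11q + 12, so q = 1/3.
Therefore Jia plays R with probability 1 − 1/3 = 2/3.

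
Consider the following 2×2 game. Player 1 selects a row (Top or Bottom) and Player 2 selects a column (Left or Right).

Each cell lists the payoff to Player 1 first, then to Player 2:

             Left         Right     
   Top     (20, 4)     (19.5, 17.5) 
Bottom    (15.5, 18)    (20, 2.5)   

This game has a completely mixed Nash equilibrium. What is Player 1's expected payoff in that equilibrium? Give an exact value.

391/20

First find q, the probability Player 2 plays Left, from Player 1's indifference between Top and Bottom: 20q + 19.5(1−q) = 15.5q + 20(1−q), giving q = 1/10.
Since Player 1 is indifferent in equilibrium, Player 1's expected payoff equals the payoff from either row against (1/10, 9/10). Using Top: 20(1/10) + 19.5(9/10) = 391/20.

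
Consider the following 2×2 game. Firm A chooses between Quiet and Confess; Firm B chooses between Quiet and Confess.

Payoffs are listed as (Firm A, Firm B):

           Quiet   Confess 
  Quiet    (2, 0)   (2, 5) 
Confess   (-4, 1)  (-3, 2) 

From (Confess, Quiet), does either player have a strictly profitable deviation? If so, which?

Both

Firm A at (Confess, Quiet) earns -4; deviating to Quiet yields 2 — a strict improvement.
Firm B earns 1; deviating to Confess yields 2 — a strict improvement.
Both Firm A and Firm B have strictly profitable deviations.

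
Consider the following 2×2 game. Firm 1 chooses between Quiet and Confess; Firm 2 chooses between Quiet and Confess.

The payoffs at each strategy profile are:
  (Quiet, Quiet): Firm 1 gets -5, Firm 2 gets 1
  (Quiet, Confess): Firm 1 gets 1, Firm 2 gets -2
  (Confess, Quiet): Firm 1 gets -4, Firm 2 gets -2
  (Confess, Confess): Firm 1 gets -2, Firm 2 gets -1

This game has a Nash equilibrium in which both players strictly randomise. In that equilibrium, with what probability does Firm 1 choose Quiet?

Let x be the probability that Firm 1 plays Quiet. In a completely mixed equilibrium, Firm 2 must be indifferent between Quiet and Confess.
Firm 2's expected payoff from Quiet is x − 2(1−x); from Confess it is −2x − (1−x).
Setting these equal: 3x − 2 = −x − 1, so x = 1/4.

1/4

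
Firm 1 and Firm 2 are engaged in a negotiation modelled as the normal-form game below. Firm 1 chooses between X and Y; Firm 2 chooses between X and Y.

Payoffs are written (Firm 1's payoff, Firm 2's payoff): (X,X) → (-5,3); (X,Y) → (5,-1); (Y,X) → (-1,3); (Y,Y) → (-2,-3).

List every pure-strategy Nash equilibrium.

(Y, X)

(X, X): Firm 1 prefers Y (-1 > -5) — not an equilibrium.
(X, Y): Firm 2 prefers X (3 > -1) — not an equilibrium.
(Y, X): Firm 1 gets -1 ≥ -5 from X, and Firm 2 gets 3 ≥ -3 from Y — Nash equilibrium.
(Y, Y): Firm 1 prefers X (5 > -2); Firm 2 prefers X (3 > -3) — not an equilibrium.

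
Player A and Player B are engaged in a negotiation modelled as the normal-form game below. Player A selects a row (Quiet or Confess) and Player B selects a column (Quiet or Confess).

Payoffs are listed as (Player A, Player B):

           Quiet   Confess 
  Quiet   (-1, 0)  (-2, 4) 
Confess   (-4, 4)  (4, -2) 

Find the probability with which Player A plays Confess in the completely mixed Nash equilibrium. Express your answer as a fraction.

Let r be the probability that Player A plays Quiet. In a completely mixed equilibrium, Player B must be indifferent between Quiet and Confess.
Player B's expected payoff from Quiet is 4(1−r); from Confess it is 4r − 2(1−r).
Setting these equal: −4r + 4 = 6r − 2, so r = 3/5.
Therefore Player A plays Confess with probability 1 − 3/5 = 2/5.

2/5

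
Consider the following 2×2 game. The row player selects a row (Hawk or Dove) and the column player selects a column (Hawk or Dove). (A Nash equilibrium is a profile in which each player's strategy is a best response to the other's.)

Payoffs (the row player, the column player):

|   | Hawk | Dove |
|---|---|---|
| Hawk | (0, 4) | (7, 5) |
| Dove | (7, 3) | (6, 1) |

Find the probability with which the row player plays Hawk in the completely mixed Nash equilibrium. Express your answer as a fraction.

2/3

Let r be the probability that the row player plays Hawk. In a completely mixed equilibrium, the column player must be indifferent between Hawk and Dove.
The column player's expected payoff from Hawk is 4r + 3(1−r); from Dove it is 5r + (1−r).
Setting these equal: r + 3 = 4r + 1, so r = 2/3.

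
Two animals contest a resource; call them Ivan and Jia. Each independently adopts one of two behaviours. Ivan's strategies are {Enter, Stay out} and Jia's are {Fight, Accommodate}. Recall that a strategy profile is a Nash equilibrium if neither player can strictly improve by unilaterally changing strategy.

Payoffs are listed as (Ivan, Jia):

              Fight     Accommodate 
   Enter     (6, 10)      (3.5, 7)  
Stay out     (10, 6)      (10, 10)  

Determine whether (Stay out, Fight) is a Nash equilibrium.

At (Stay out, Fight), Ivan earns 10; switching to Enter would give 6, so Ivan has no profitable deviation.
Jia earns 6; switching to Accommodate would give 10, so Jia would deviate.
Since at least one player can profitably deviate, this is not a Nash equilibrium.

No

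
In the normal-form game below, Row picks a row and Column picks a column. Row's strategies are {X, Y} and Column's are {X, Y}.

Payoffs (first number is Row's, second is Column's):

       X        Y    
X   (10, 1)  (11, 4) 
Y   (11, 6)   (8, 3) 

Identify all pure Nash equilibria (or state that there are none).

(X, X): Row prefers Y (11 > 10); Column prefers Y (4 > 1) — not an equilibrium.
(X, Y): Row gets 11 ≥ 8 from Y, and Column gets 4 ≥ 1 from X — Nash equilibrium.
(Y, X): Row gets 11 ≥ 10 from X, and Column gets 6 ≥ 3 from Y — Nash equilibrium.
(Y, Y): Row prefers X (11 > 8); Column prefers X (6 > 3) — not an equilibrium.

(X, Y) and (Y, X)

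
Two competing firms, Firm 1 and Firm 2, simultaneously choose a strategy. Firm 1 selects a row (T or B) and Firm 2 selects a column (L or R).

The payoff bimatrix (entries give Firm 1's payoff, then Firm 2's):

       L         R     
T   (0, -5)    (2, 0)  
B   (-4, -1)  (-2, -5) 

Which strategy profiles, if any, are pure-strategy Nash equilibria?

(T, R)

(T, L): Firm 2 prefers R (0 > -5) — not an equilibrium.
(T, R): Firm 1 gets 2 ≥ -2 from B, and Firm 2 gets 0 ≥ -5 from L — Nash equilibrium.
(B, L): Firm 1 prefers T (0 > -4) — not an equilibrium.
(B, R): Firm 1 prefers T (2 > -2); Firm 2 prefers L (-1 > -5) — not an equilibrium.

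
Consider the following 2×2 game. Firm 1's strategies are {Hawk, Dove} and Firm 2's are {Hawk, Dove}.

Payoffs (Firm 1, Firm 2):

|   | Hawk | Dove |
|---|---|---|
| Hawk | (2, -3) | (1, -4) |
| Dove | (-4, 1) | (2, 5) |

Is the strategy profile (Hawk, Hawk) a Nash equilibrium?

At (Hawk, Hawk), Firm 1 earns 2; switching to Dove would give -4, so Firm 1 has no profitable deviation.
Firm 2 earns -3; switching to Dove would give -4, so Firm 2 has no profitable deviation.
Neither player can gain by a unilateral deviation, so this profile is a Nash equilibrium.

Yes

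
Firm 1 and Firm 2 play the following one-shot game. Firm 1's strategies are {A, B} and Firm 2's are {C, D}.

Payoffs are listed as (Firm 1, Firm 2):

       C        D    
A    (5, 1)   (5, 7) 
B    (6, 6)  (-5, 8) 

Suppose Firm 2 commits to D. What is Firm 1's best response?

A

Against D, Firm 1 earns 5 from A and -5 from B.
So A is the best response.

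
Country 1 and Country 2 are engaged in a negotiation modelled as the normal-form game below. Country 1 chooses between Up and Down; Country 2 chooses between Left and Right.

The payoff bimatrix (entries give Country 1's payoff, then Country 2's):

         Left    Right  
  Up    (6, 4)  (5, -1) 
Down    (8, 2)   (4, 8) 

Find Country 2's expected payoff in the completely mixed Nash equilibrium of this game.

First find x, the probability Country 1 plays Up, from Country 2's indifference between Left and Right: 4x + 2(1−x) = −x + 8(1−x), giving x = 6/11.
Since Country 2 is indifferent in equilibrium, Country 2's expected payoff equals the payoff from either column against (6/11, 5/11). Using Left: 4(6/11) + 2(5/11) = 34/11.

34/11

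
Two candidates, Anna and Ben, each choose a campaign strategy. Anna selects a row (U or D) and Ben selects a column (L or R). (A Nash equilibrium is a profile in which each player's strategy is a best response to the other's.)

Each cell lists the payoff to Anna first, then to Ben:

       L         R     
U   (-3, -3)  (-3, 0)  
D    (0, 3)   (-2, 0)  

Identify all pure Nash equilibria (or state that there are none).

(U, L): Anna prefers D (0 > -3); Ben prefers R (0 > -3) — not an equilibrium.
(U, R): Anna prefers D (-2 > -3) — not an equilibrium.
(D, L): Anna gets 0 ≥ -3 from U, and Ben gets 3 ≥ 0 from R — Nash equilibrium.
(D, R): Ben prefers L (3 > 0) — not an equilibrium.

(D, L)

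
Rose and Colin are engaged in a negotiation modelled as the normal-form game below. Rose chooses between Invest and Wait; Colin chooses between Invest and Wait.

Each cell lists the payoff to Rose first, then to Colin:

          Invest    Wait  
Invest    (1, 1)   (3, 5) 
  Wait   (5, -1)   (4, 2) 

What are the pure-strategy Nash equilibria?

(Wait, Wait)

(Invest, Invest): Rose prefers Wait (5 > 1); Colin prefers Wait (5 > 1) — not an equilibrium.
(Invest, Wait): Rose prefers Wait (4 > 3) — not an equilibrium.
(Wait, Invest): Colin prefers Wait (2 > -1) — not an equilibrium.
(Wait, Wait): Rose gets 4 ≥ 3 from Invest, and Colin gets 2 ≥ -1 from Invest — Nash equilibrium.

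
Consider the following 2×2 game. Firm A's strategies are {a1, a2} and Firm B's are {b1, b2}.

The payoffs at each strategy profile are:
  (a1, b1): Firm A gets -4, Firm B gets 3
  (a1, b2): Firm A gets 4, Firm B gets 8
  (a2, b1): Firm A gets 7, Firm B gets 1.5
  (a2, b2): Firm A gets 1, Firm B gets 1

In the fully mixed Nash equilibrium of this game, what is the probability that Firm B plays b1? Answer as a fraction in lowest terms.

3/14

Let c be the probability that Firm B plays b1. In a completely mixed equilibrium, Firm A must be indifferent between a1 and a2.
Firm A's expected payoff from a1 is −4c + 4(1−c); from a2 it is 7c + (1−c).
Setting these equal: −8c + 4 = 6c + 1, so c = 3/14.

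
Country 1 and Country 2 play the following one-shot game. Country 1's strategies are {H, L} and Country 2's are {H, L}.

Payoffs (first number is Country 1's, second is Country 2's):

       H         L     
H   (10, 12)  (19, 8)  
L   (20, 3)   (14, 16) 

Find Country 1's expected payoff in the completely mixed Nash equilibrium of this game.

16

First find y, the probability Country 2 plays H, from Country 1's indifference between H and L: 10y + 19(1−y) = 20y + 14(1−y), giving y = 1/3.
Since Country 1 is indifferent in equilibrium, Country 1's expected payoff equals the payoff from either row against (1/3, 2/3). Using H: 10(1/3) + 19(2/3) = 16.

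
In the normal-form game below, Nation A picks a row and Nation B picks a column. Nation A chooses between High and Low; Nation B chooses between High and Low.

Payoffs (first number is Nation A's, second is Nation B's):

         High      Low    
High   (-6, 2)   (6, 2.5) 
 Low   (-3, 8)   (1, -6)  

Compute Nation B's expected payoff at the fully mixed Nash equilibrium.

64/29

First find x, the probability Nation A plays High, from Nation B's indifference between High and Low: 2x + 8(1−x) = 2.5x − 6(1−x), giving x = 28/29.
Since Nation B is indifferent in equilibrium, Nation B's expected payoff equals the payoff from either column against (28/29, 1/29). Using High: 2(28/29) + 8(1/29) = 64/29.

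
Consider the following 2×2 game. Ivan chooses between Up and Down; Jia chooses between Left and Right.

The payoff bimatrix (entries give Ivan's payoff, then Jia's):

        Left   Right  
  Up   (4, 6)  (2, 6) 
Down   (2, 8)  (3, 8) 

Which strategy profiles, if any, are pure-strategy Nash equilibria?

(Up, Left) and (Down, Right)

(Up, Left): Ivan gets 4 ≥ 2 from Down, and Jia gets 6 ≥ 6 from Right — Nash equilibrium.
(Up, Right): Ivan prefers Down (3 > 2) — not an equilibrium.
(Down, Left): Ivan prefers Up (4 > 2) — not an equilibrium.
(Down, Right): Ivan gets 3 ≥ 2 from Up, and Jia gets 8 ≥ 8 from Left — Nash equilibrium.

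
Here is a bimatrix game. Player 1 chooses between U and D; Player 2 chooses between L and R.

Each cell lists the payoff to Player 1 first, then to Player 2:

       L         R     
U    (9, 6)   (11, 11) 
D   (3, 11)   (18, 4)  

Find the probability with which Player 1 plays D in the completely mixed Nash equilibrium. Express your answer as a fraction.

Let p be the probability that Player 1 plays U. In a completely mixed equilibrium, Player 2 must be indifferent between L and R.
Player 2's expected payoff from L is 6p + 11(1−p); from R it is 11p + 4(1−p).
Setting these equal: −5p + 11 = 7p + 4, so p = 7/12.
Therefore Player 1 plays D with probability 1 − 7/12 = 5/12.

5/12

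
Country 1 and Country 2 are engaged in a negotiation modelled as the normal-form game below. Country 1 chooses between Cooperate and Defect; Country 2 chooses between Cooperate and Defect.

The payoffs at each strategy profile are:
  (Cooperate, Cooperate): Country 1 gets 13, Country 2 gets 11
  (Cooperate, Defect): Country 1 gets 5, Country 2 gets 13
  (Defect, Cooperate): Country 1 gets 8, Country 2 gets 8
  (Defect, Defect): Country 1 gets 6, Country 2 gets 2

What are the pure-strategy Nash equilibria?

none

(Cooperate, Cooperate): Country 2 prefers Defect (13 > 11) — not an equilibrium.
(Cooperate, Defect): Country 1 prefers Defect (6 > 5) — not an equilibrium.
(Defect, Cooperate): Country 1 prefers Cooperate (13 > 8) — not an equilibrium.
(Defect, Defect): Country 2 prefers Cooperate (8 > 2) — not an equilibrium.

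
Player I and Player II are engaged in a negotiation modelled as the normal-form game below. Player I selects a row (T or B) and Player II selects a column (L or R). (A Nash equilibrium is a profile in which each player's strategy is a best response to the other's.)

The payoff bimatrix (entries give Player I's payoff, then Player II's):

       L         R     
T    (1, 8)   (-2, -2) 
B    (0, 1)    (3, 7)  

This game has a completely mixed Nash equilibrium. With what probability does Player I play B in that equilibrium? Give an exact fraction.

Let x be the probability that Player I plays T. In a completely mixed equilibrium, Player II must be indifferent between L and R.
Player II's expected payoff from L is 8x + (1−x); from R it is −2x + 7(1−x).
Setting these equal: 7x + 1 = −9x + 7, so x = 3/8.
Therefore Player I plays B with probability 1 − 3/8 = 5/8.

5/8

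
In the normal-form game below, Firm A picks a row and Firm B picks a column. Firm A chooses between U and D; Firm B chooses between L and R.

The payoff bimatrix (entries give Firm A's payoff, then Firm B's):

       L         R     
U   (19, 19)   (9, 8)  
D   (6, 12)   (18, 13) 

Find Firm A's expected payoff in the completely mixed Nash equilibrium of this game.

First find y, the probability Firm B plays L, from Firm A's indifference between U and D: 19y + 9(1−y) = 6y + 18(1−y), giving y = 9/22.
Since Firm A is indifferent in equilibrium, Firm A's expected payoff equals the payoff from either row against (9/22, 13/22). Using U: 19(9/22) + 9(13/22) = 144/11.

144/11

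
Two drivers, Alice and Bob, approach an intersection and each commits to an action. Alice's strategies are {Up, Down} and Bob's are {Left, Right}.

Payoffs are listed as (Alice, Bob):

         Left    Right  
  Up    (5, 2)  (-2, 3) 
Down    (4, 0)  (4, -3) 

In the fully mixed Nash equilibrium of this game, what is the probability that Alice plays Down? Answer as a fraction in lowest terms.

Let x be the probability that Alice plays Up. In a completely mixed equilibrium, Bob must be indifferent between Left and Right.
Bob's expected payoff from Left is 2x; from Right it is 3x − 3(1−x).
Setting these equal: 2x = 6x − 3, so x = 3/4.
Therefore Alice plays Down with probability 1 − 3/4 = 1/4.

1/4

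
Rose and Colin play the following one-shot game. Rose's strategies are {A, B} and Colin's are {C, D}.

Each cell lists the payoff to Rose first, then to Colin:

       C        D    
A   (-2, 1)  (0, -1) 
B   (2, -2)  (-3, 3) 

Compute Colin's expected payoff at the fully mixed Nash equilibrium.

1/7

First find p, the probability Rose plays A, from Colin's indifference between C and D: p − 2(1−p) = −p + 3(1−p), giving p = 5/7.
Since Colin is indifferent in equilibrium, Colin's expected payoff equals the payoff from either column against (5/7, 2/7). Using C: (5/7) − 2(2/7) = 1/7.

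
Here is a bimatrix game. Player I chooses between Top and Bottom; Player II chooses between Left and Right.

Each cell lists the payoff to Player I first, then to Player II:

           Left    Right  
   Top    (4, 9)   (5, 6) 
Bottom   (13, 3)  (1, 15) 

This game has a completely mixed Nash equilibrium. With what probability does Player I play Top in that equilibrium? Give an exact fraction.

Let p be the probability that Player I plays Top. In a completely mixed equilibrium, Player II must be indifferent between Left and Right.
Player II's expected payoff from Left is 9p + 3(1−p); from Right it is 6p + 15(1−p).
Setting these equal: 6p + 3 = −9p + 15, so p = 4/5.

4/5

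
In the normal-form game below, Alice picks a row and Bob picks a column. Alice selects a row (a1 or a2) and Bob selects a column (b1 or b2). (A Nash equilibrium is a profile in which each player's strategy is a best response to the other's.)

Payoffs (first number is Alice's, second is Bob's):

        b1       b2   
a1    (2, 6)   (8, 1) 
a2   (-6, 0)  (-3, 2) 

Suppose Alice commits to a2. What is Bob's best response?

b2

Against a2, Bob earns 0 from b1 and 2 from b2.
So b2 is the best response.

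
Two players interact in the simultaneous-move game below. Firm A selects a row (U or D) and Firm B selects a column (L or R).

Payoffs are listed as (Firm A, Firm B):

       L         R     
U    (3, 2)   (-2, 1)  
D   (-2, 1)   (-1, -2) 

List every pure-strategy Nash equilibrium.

(U, L)

(U, L): Firm A gets 3 ≥ -2 from D, and Firm B gets 2 ≥ 1 from R — Nash equilibrium.
(U, R): Firm A prefers D (-1 > -2); Firm B prefers L (2 > 1) — not an equilibrium.
(D, L): Firm A prefers U (3 > -2) — not an equilibrium.
(D, R): Firm B prefers L (1 > -2) — not an equilibrium.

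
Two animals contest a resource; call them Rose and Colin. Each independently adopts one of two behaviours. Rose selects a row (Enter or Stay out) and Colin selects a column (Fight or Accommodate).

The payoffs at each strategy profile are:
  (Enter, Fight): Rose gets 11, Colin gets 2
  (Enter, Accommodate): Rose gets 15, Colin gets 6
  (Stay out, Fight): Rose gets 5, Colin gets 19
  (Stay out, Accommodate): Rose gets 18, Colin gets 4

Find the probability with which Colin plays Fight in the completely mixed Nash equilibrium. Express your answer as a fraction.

1/3

Let c be the probability that Colin plays Fight. In a completely mixed equilibrium, Rose must be indifferent between Enter and Stay out.
Rose's expected payoff from Enter is 11c + 15(1−c); from Stay out it is 5c + 18(1−c).
Setting these equal: −4c + 15 = −13c + 18, so c = 1/3.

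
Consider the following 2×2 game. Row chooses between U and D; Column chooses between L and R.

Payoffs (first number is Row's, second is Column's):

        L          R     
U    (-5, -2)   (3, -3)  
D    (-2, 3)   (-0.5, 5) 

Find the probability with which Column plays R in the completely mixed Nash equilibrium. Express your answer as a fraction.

Let q be the probability that Column plays L. In a completely mixed equilibrium, Row must be indifferent between U and D.
Row's expected payoff from U is −5q + 3(1−q); from D it is −2q − 0.5(1−q).
Setting these equal: −8q + 3 = −1.5q − 0.5, so q = 7/13.
Therefore Column plays R with probability 1 − 7/13 = 6/13.

6/13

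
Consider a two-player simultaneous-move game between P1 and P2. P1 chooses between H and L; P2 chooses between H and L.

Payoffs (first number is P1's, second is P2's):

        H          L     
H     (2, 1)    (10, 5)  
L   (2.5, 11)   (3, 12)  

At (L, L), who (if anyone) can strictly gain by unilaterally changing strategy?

P1 at (L, L) earns 3; deviating to H yields 10 — a strict improvement.
P2 earns 12; deviating to H yields 11 — not better.
Only P1 has a strictly profitable deviation.

P1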